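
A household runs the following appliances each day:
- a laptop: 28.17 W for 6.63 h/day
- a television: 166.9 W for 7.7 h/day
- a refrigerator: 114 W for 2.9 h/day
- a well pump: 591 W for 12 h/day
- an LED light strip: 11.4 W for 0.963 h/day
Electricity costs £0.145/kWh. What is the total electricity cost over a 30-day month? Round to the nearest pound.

£39

laptop: 28.17 W × 6.63 h × 30 d = 5,603 Wh = 5.603 kWh
television: 166.9 W × 7.7 h × 30 d = 38,554 Wh = 38.55 kWh
refrigerator: 114 W × 2.9 h × 30 d = 9,918 Wh = 9.918 kWh
well pump: 591 W × 12 h × 30 d = 212,760 Wh = 212.8 kWh
LED light strip: 11.4 W × 0.963 h × 30 d = 329 Wh = 0.3293 kWh
Total energy = 5.603 + 38.55 + 9.918 + 212.8 + 0.3293 = 267.2 kWh
Cost = 267.2 kWh × £0.145 = £38.74 ≈ £39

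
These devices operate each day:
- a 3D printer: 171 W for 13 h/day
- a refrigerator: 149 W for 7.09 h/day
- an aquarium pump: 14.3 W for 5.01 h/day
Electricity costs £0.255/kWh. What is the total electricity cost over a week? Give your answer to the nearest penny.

£5.98

3D printer: 171 W × 13 h × 7 d = 15,561 Wh = 15.56 kWh
refrigerator: 149 W × 7.09 h × 7 d = 7,395 Wh = 7.395 kWh
aquarium pump: 14.3 W × 5.01 h × 7 d = 502 Wh = 0.5015 kWh
Total energy = 15.56 + 7.395 + 0.5015 = 23.46 kWh
Cost = 23.46 kWh × £0.255 = £5.98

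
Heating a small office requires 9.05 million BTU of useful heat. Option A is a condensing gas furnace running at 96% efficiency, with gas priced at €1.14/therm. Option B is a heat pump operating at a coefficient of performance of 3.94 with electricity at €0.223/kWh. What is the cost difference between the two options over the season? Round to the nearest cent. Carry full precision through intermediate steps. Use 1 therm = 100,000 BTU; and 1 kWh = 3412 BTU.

Heat load = 9.05 × 10⁶ BTU = 9,050,000 BTU
Gas: input = 9,050,000 / 0.96 = 9,427,083 BTU = 94.27 therm → 94.27 × €1.14 = €107.47
Heat pump: 9,050,000 BTU / 3412 = 2,652 kWh heat; / 3.94 = 673.2 kWh in → × €0.223 = €150.12
Difference = |€107.47 − €150.12| = €42.65

€42.65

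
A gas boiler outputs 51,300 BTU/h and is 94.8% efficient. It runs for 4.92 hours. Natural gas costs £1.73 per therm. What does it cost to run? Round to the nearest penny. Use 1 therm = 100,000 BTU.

£4.61

Heat delivered = 51,300 BTU/h × 4.92 h = 252,396 BTU
Gas input = 252,396 / 0.948 = 266,241 BTU
= 266,241 / 100,000 = 2.662 therm
Cost = 2.662 × £1.73/therm = £4.61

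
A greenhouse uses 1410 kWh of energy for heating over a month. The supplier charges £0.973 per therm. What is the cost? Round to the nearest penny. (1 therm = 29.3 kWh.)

£46.82

1410 kWh × (0.03413 therm/kWh) = 48.12 therm
Cost = 48.12 therm × £0.973/therm = £46.82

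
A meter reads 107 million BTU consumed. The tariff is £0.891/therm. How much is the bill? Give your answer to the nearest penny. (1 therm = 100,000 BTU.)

107 million BTU × (10 therm/million BTU) = 1,070 therm
Cost = 1,070 therm × £0.891/therm = £953.37

£953.37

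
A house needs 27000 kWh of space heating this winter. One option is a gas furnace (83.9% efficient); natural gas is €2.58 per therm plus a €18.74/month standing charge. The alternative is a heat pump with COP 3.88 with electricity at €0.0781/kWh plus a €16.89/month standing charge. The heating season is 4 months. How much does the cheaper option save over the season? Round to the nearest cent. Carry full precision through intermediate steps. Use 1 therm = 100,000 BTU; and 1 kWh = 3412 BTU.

€2296.82

Heat load = 27000 kWh × 3412 = 92,124,000 BTU
Gas: input = 92,124,000 / 0.839 = 109,802,145 BTU = 1,098 therm → 1,098 × €2.58 = €2,832.90; + 4 × €18.74 standing = €2,907.86
Heat pump: 92,124,000 BTU / 3412 = 27,000 kWh heat; / 3.88 = 6,959 kWh in → × €0.0781 = €543.48; + 4 × €16.89 standing = €611.04
Difference = |€2,907.86 − €611.04| = €2,296.82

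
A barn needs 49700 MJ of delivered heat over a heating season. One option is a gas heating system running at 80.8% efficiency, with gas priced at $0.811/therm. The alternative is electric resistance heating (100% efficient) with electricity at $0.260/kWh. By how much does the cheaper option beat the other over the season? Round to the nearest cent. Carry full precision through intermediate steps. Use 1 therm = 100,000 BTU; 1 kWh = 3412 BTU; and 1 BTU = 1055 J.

$3116.94

Heat load = 49700 MJ = 49,700,000,000 J / 1055 = 47,109,005 BTU
Gas: input = 47,109,005 / 0.808 = 58,303,224 BTU = 583 therm → 583 × $0.811 = $472.84
Electric: 47,109,005 BTU / 3412 = 13,810 kWh → × $0.260 = $3,589.78
Difference = |$472.84 − $3,589.78| = $3,116.94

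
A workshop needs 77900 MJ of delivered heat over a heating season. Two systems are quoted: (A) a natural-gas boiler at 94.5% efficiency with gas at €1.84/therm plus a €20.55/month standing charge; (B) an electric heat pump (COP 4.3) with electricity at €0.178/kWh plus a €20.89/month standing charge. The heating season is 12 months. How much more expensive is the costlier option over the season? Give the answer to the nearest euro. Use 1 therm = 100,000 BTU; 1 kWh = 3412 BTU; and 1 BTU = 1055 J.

€538

Heat load = 77900 MJ = 77,900,000,000 J / 1055 = 73,838,863 BTU
Gas: input = 73,838,863 / 0.945 = 78,136,362 BTU = 781.4 therm → 781.4 × €1.84 = €1,437.71; + 12 × €20.55 standing = €1,684.31
Heat pump: 73,838,863 BTU / 3412 = 21,640 kWh heat; / 4.3 = 5,033 kWh in → × €0.178 = €895.83; + 12 × €20.89 standing = €1,146.51
Difference = |€1,684.31 − €1,146.51| = €537.80 ≈ €538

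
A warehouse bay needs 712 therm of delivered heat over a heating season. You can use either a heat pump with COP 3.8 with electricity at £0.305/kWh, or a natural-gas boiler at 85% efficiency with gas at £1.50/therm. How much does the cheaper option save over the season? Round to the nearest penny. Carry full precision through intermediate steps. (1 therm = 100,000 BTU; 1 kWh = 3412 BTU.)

Heat load = 712 therm × 100,000 = 71,200,000 BTU
Gas: input = 71,200,000 / 0.85 = 83,764,706 BTU = 837.6 therm → 837.6 × £1.50 = £1,256.47
Heat pump: 71,200,000 BTU / 3412 = 20,870 kWh heat; / 3.8 = 5,491 kWh in → × £0.305 = £1,674.89
Difference = |£1,256.47 − £1,674.89| = £418.42

£418.42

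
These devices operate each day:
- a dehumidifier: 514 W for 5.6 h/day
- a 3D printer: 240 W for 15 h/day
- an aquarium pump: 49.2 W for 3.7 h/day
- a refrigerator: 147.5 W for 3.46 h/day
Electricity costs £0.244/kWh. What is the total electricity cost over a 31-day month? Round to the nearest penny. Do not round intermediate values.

dehumidifier: 514 W × 5.6 h × 31 d = 89,230 Wh = 89.23 kWh
3D printer: 240 W × 15 h × 31 d = 111,600 Wh = 111.6 kWh
aquarium pump: 49.2 W × 3.7 h × 31 d = 5,643 Wh = 5.643 kWh
refrigerator: 147.5 W × 3.46 h × 31 d = 15,821 Wh = 15.82 kWh
Total energy = 89.23 + 111.6 + 5.643 + 15.82 = 222.3 kWh
Cost = 222.3 kWh × £0.244 = £54.24

£54.24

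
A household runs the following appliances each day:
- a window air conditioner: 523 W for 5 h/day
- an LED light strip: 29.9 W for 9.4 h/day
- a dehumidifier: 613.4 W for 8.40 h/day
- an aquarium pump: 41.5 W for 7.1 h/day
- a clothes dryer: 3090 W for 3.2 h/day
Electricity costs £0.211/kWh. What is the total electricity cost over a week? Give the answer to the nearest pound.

£27

window air conditioner: 523 W × 5 h × 7 d = 18,305 Wh = 18.3 kWh
LED light strip: 29.9 W × 9.4 h × 7 d = 1,967 Wh = 1.967 kWh
dehumidifier: 613.4 W × 8.40 h × 7 d = 36,068 Wh = 36.07 kWh
aquarium pump: 41.5 W × 7.1 h × 7 d = 2,063 Wh = 2.063 kWh
clothes dryer: 3090 W × 3.2 h × 7 d = 69,216 Wh = 69.22 kWh
Total energy = 18.3 + 1.967 + 36.07 + 2.063 + 69.22 = 127.6 kWh
Cost = 127.6 kWh × £0.211 = £26.93 ≈ £27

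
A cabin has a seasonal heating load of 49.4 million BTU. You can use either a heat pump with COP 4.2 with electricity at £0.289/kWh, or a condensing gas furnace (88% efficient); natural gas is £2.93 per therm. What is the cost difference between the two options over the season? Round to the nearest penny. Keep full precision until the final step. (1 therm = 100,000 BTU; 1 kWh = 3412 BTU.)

£648.55

Heat load = 49.4 × 10⁶ BTU = 49,400,000 BTU
Gas: input = 49,400,000 / 0.88 = 56,136,364 BTU = 561.4 therm → 561.4 × £2.93 = £1,644.80
Heat pump: 49,400,000 BTU / 3412 = 14,480 kWh heat; / 4.2 = 3,447 kWh in → × £0.289 = £996.25
Difference = |£1,644.80 − £996.25| = £648.55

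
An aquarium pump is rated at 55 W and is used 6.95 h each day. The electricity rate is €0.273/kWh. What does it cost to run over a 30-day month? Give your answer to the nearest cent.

€3.13

Energy = 55 W × 6.95 h/day × 30 days = 11,468 Wh = 11.47 kWh
Cost = 11.47 kWh × €0.273/kWh = €3.13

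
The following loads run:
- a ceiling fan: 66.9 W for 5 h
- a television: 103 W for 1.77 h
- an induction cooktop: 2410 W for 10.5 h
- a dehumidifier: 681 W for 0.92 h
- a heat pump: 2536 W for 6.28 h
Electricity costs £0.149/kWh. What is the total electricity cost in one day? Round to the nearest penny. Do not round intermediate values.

£6.31

ceiling fan: 66.9 W × 5 h = 334 Wh = 0.3345 kWh
television: 103 W × 1.77 h = 182 Wh = 0.1823 kWh
induction cooktop: 2410 W × 10.5 h = 25,305 Wh = 25.3 kWh
dehumidifier: 681 W × 0.92 h = 627 Wh = 0.6265 kWh
heat pump: 2536 W × 6.28 h = 15,926 Wh = 15.93 kWh
Total energy = 0.3345 + 0.1823 + 25.3 + 0.6265 + 15.93 = 42.37 kWh
Cost = 42.37 kWh × £0.149 = £6.31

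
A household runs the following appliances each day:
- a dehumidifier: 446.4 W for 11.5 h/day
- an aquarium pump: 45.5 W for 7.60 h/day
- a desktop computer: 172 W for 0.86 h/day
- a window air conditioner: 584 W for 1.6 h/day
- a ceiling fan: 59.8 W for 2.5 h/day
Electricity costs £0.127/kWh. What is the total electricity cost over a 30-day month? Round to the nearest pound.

£26

dehumidifier: 446.4 W × 11.5 h × 30 d = 154,008 Wh = 154 kWh
aquarium pump: 45.5 W × 7.60 h × 30 d = 10,374 Wh = 10.37 kWh
desktop computer: 172 W × 0.86 h × 30 d = 4,438 Wh = 4.438 kWh
window air conditioner: 584 W × 1.6 h × 30 d = 28,032 Wh = 28.03 kWh
ceiling fan: 59.8 W × 2.5 h × 30 d = 4,485 Wh = 4.485 kWh
Total energy = 154 + 10.37 + 4.438 + 28.03 + 4.485 = 201.3 kWh
Cost = 201.3 kWh × £0.127 = £25.57 ≈ £26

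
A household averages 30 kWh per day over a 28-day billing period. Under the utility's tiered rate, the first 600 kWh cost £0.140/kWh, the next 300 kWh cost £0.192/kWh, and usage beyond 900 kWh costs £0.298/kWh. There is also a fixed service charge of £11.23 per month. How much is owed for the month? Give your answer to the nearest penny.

£141.31

Usage = 30 kWh/day × 28 days = 840 kWh
First 600 kWh × £0.140 = £84.00
Next 240 kWh × £0.192 = £46.08
Remaining tier: 0 kWh (not reached)
Energy charge = £130.08; + service £11.23 = £141.31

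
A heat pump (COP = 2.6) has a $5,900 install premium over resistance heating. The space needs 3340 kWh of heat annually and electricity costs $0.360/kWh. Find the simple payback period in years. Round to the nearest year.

Resistance: 3340 kWh × $0.360 = $1,202.40/yr
Heat pump: 3340 / 2.6 = 1285 kWh in → × $0.360 = $462.46/yr
Annual savings = $739.94
Payback = $5,900 / $739.94 = 7.97 years

8 years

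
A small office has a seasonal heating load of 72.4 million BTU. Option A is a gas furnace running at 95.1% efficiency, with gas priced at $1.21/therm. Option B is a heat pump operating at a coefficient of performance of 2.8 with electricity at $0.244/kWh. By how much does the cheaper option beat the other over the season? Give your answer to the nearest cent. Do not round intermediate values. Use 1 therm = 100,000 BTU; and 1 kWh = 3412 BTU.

Heat load = 72.4 × 10⁶ BTU = 72,400,000 BTU
Gas: input = 72,400,000 / 0.951 = 76,130,389 BTU = 761.3 therm → 761.3 × $1.21 = $921.18
Heat pump: 72,400,000 BTU / 3412 = 21,220 kWh heat; / 2.8 = 7,578 kWh in → × $0.244 = $1,849.10
Difference = |$921.18 − $1,849.10| = $927.93

$927.93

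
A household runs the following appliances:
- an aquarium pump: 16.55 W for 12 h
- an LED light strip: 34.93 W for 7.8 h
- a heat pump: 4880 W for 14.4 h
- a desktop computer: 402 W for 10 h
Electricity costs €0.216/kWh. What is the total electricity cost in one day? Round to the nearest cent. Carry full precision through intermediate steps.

aquarium pump: 16.55 W × 12 h = 199 Wh = 0.1986 kWh
LED light strip: 34.93 W × 7.8 h = 272 Wh = 0.2725 kWh
heat pump: 4880 W × 14.4 h = 70,272 Wh = 70.27 kWh
desktop computer: 402 W × 10 h = 4,020 Wh = 4.02 kWh
Total energy = 0.1986 + 0.2725 + 70.27 + 4.02 = 74.76 kWh
Cost = 74.76 kWh × €0.216 = €16.15

€16.15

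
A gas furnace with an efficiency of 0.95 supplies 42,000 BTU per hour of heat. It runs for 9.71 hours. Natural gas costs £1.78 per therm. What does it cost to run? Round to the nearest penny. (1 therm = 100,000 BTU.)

Heat delivered = 42,000 BTU/h × 9.71 h = 407,820 BTU
Gas input = 407,820 / 0.95 = 429,284 BTU
= 429,284 / 100,000 = 4.293 therm
Cost = 4.293 × £1.78/therm = £7.64

£7.64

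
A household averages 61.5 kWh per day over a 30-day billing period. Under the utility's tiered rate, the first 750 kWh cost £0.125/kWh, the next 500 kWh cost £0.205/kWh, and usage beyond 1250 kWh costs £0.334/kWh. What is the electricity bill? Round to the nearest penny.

£394.98

Usage = 61.5 kWh/day × 30 days = 1845 kWh
First 750 kWh × £0.125 = £93.75
Next 500 kWh × £0.205 = £102.50
Remaining 595 kWh × £0.334 = £198.73
Total = £394.98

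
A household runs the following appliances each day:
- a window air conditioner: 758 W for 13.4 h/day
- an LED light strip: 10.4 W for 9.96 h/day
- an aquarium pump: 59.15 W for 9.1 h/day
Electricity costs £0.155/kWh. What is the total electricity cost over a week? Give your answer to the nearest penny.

window air conditioner: 758 W × 13.4 h × 7 d = 71,100 Wh = 71.1 kWh
LED light strip: 10.4 W × 9.96 h × 7 d = 725 Wh = 0.7251 kWh
aquarium pump: 59.15 W × 9.1 h × 7 d = 3,768 Wh = 3.768 kWh
Total energy = 71.1 + 0.7251 + 3.768 = 75.59 kWh
Cost = 75.59 kWh × £0.155 = £11.72

£11.72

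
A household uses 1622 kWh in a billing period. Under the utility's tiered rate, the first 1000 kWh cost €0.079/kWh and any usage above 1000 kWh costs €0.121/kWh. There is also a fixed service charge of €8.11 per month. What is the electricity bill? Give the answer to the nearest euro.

First 1000 kWh × €0.079 = €79.00
Remaining 622 kWh × €0.121 = €75.26
Energy charge = €154.26; + service €8.11 = €162.37 ≈ €162

€162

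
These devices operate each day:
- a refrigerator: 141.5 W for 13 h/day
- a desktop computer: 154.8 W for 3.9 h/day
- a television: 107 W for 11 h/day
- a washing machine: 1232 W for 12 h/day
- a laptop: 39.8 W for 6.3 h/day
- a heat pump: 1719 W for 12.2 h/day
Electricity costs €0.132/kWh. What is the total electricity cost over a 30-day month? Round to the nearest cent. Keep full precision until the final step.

refrigerator: 141.5 W × 13 h × 30 d = 55,185 Wh = 55.19 kWh
desktop computer: 154.8 W × 3.9 h × 30 d = 18,112 Wh = 18.11 kWh
television: 107 W × 11 h × 30 d = 35,310 Wh = 35.31 kWh
washing machine: 1232 W × 12 h × 30 d = 443,520 Wh = 443.5 kWh
laptop: 39.8 W × 6.3 h × 30 d = 7,522 Wh = 7.522 kWh
heat pump: 1719 W × 12.2 h × 30 d = 629,154 Wh = 629.2 kWh
Total energy = 55.19 + 18.11 + 35.31 + 443.5 + 7.522 + 629.2 = 1,189 kWh
Cost = 1,189 kWh × €0.132 = €156.92

€156.92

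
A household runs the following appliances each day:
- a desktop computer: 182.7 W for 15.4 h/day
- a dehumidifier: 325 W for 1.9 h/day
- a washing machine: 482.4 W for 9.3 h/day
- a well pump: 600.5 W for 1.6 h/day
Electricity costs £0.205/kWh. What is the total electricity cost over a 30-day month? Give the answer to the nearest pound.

desktop computer: 182.7 W × 15.4 h × 30 d = 84,407 Wh = 84.41 kWh
dehumidifier: 325 W × 1.9 h × 30 d = 18,525 Wh = 18.52 kWh
washing machine: 482.4 W × 9.3 h × 30 d = 134,590 Wh = 134.6 kWh
well pump: 600.5 W × 1.6 h × 30 d = 28,824 Wh = 28.82 kWh
Total energy = 84.41 + 18.52 + 134.6 + 28.82 = 266.3 kWh
Cost = 266.3 kWh × £0.205 = £54.60 ≈ £55

£55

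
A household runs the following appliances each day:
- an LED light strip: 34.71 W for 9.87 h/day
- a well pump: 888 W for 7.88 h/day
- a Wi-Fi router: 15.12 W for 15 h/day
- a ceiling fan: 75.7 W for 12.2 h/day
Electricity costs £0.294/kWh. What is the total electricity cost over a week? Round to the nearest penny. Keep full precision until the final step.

LED light strip: 34.71 W × 9.87 h × 7 d = 2,398 Wh = 2.398 kWh
well pump: 888 W × 7.88 h × 7 d = 48,982 Wh = 48.98 kWh
Wi-Fi router: 15.12 W × 15 h × 7 d = 1,588 Wh = 1.588 kWh
ceiling fan: 75.7 W × 12.2 h × 7 d = 6,465 Wh = 6.465 kWh
Total energy = 2.398 + 48.98 + 1.588 + 6.465 = 59.43 kWh
Cost = 59.43 kWh × £0.294 = £17.47

£17.47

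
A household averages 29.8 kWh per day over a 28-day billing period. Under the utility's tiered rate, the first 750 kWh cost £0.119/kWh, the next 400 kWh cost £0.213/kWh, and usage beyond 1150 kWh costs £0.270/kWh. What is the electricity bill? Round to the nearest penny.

Usage = 29.8 kWh/day × 28 days = 834.4 kWh
First 750 kWh × £0.119 = £89.25
Next 84.4 kWh × £0.213 = £17.98
Remaining tier: 0 kWh (not reached)
Total = £107.23

£107.23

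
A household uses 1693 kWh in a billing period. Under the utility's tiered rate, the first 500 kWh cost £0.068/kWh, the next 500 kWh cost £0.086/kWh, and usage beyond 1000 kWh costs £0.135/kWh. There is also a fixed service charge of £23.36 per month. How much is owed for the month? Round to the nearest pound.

£194

First 500 kWh × £0.068 = £34.00
Next 500 kWh × £0.086 = £43.00
Remaining 693 kWh × £0.135 = £93.56
Energy charge = £170.56; + service £23.36 = £193.92 ≈ £194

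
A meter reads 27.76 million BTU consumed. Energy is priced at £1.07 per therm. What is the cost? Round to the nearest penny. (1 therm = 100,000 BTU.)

£297.03

27.76 million BTU × (10 therm/million BTU) = 277.6 therm
Cost = 277.6 therm × £1.07/therm = £297.03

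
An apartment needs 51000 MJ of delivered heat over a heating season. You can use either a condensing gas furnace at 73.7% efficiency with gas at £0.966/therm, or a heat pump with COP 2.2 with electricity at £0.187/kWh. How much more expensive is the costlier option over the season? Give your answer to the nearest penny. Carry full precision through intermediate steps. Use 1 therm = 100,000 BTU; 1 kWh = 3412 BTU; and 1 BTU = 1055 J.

Heat load = 51000 MJ = 51,000,000,000 J / 1055 = 48,341,232 BTU
Gas: input = 48,341,232 / 0.737 = 65,591,903 BTU = 655.9 therm → 655.9 × £0.966 = £633.62
Heat pump: 48,341,232 BTU / 3412 = 14,170 kWh heat; / 2.2 = 6,440 kWh in → × £0.187 = £1,204.28
Difference = |£633.62 − £1,204.28| = £570.66

£570.66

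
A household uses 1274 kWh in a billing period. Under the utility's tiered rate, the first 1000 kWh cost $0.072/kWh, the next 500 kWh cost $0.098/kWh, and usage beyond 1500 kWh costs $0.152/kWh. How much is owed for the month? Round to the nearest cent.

First 1000 kWh × $0.072 = $72.00
Next 274 kWh × $0.098 = $26.85
Remaining tier: 0 kWh (not reached)
Total = $98.85

$98.85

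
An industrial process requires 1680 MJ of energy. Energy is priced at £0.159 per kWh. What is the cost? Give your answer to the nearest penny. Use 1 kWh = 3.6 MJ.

£74.20

1680 MJ × (0.27778 kWh/MJ) = 466.7 kWh
Cost = 466.7 kWh × £0.159/kWh = £74.20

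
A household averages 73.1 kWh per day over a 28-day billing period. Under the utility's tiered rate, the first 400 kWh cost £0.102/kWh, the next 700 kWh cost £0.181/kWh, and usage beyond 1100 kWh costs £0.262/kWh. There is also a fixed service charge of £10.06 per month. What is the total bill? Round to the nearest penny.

£425.62

Usage = 73.1 kWh/day × 28 days = 2046.8 kWh
First 400 kWh × £0.102 = £40.80
Next 700 kWh × £0.181 = £126.70
Remaining 946.8 kWh × £0.262 = £248.06
Energy charge = £415.56; + service £10.06 = £425.62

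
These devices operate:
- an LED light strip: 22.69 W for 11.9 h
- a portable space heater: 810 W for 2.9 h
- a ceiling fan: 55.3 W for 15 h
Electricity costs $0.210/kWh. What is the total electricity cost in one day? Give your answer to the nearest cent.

$0.72

LED light strip: 22.69 W × 11.9 h = 270 Wh = 0.27 kWh
portable space heater: 810 W × 2.9 h = 2,349 Wh = 2.349 kWh
ceiling fan: 55.3 W × 15 h = 830 Wh = 0.8295 kWh
Total energy = 0.27 + 2.349 + 0.8295 = 3.449 kWh
Cost = 3.449 kWh × $0.210 = $0.72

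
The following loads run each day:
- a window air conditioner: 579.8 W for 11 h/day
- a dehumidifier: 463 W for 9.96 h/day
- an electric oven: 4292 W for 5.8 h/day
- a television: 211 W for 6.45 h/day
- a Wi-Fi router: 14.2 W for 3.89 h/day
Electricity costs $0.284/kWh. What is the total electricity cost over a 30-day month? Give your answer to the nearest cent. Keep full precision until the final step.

$317.79

window air conditioner: 579.8 W × 11 h × 30 d = 191,334 Wh = 191.3 kWh
dehumidifier: 463 W × 9.96 h × 30 d = 138,344 Wh = 138.3 kWh
electric oven: 4292 W × 5.8 h × 30 d = 746,808 Wh = 746.8 kWh
television: 211 W × 6.45 h × 30 d = 40,828 Wh = 40.83 kWh
Wi-Fi router: 14.2 W × 3.89 h × 30 d = 1,657 Wh = 1.657 kWh
Total energy = 191.3 + 138.3 + 746.8 + 40.83 + 1.657 = 1,119 kWh
Cost = 1,119 kWh × $0.284 = $317.79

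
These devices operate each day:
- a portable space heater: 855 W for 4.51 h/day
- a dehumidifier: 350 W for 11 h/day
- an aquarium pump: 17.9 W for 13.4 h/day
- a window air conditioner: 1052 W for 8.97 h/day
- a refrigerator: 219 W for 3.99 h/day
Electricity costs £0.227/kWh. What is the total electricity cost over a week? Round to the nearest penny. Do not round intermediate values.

£29.01

portable space heater: 855 W × 4.51 h × 7 d = 26,992 Wh = 26.99 kWh
dehumidifier: 350 W × 11 h × 7 d = 26,950 Wh = 26.95 kWh
aquarium pump: 17.9 W × 13.4 h × 7 d = 1,679 Wh = 1.679 kWh
window air conditioner: 1052 W × 8.97 h × 7 d = 66,055 Wh = 66.06 kWh
refrigerator: 219 W × 3.99 h × 7 d = 6,117 Wh = 6.117 kWh
Total energy = 26.99 + 26.95 + 1.679 + 66.06 + 6.117 = 127.8 kWh
Cost = 127.8 kWh × £0.227 = £29.01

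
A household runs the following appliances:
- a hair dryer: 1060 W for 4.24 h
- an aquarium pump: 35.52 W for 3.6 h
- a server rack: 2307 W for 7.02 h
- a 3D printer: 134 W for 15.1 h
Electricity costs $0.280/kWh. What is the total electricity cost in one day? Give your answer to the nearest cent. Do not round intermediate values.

$6.40

hair dryer: 1060 W × 4.24 h = 4,494 Wh = 4.494 kWh
aquarium pump: 35.52 W × 3.6 h = 128 Wh = 0.1279 kWh
server rack: 2307 W × 7.02 h = 16,195 Wh = 16.2 kWh
3D printer: 134 W × 15.1 h = 2,023 Wh = 2.023 kWh
Total energy = 4.494 + 0.1279 + 16.2 + 2.023 = 22.84 kWh
Cost = 22.84 kWh × $0.280 = $6.40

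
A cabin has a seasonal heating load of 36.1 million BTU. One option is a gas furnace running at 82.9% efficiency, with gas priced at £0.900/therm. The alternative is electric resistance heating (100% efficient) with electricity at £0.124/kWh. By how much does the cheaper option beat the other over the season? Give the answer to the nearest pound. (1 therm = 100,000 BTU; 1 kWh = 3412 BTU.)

£920

Heat load = 36.1 × 10⁶ BTU = 36,100,000 BTU
Gas: input = 36,100,000 / 0.829 = 43,546,441 BTU = 435.5 therm → 435.5 × £0.900 = £391.92
Electric: 36,100,000 BTU / 3412 = 10,580 kWh → × £0.124 = £1,311.96
Difference = |£391.92 − £1,311.96| = £920.04 ≈ £920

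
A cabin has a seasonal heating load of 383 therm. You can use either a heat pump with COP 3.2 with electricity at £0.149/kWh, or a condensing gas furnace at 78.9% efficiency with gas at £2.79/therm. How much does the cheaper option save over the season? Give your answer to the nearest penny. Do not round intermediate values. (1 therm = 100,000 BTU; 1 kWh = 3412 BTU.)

Heat load = 383 therm × 100,000 = 38,300,000 BTU
Gas: input = 38,300,000 / 0.789 = 48,542,459 BTU = 485.4 therm → 485.4 × £2.79 = £1,354.33
Heat pump: 38,300,000 BTU / 3412 = 11,230 kWh heat; / 3.2 = 3,508 kWh in → × £0.149 = £522.67
Difference = |£1,354.33 − £522.67| = £831.67

£831.67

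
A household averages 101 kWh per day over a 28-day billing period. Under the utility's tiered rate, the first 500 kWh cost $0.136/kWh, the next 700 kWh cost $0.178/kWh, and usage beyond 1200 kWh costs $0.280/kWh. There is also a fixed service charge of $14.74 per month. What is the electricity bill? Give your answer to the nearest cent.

$663.18

Usage = 101 kWh/day × 28 days = 2828 kWh
First 500 kWh × $0.136 = $68.00
Next 700 kWh × $0.178 = $124.60
Remaining 1628 kWh × $0.280 = $455.84
Energy charge = $648.44; + service $14.74 = $663.18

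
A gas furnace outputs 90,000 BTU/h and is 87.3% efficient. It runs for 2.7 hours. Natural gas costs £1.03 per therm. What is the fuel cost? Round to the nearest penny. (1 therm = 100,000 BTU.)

Heat delivered = 90,000 BTU/h × 2.7 h = 243,000 BTU
Gas input = 243,000 / 0.873 = 278,351 BTU
= 278,351 / 100,000 = 2.784 therm
Cost = 2.784 × £1.03/therm = £2.87

£2.87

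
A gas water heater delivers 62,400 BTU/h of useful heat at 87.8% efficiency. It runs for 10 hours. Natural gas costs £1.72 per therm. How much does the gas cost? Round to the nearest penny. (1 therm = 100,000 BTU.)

£12.22

Heat delivered = 62,400 BTU/h × 10 h = 624,000 BTU
Gas input = 624,000 / 0.878 = 710,706 BTU
= 710,706 / 100,000 = 7.107 therm
Cost = 7.107 × £1.72/therm = £12.22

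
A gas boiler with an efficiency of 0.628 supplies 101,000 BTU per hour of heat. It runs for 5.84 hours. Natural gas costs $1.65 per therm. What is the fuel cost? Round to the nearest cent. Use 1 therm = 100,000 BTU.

$15.50

Heat delivered = 101,000 BTU/h × 5.84 h = 589,840 BTU
Gas input = 589,840 / 0.628 = 939,236 BTU
= 939,236 / 100,000 = 9.392 therm
Cost = 9.392 × $1.65/therm = $15.50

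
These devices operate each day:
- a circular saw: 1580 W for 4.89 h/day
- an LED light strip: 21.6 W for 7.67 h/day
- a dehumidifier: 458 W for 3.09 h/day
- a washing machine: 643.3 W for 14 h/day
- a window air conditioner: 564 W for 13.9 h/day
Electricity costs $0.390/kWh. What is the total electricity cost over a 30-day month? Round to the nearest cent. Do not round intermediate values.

circular saw: 1580 W × 4.89 h × 30 d = 231,786 Wh = 231.8 kWh
LED light strip: 21.6 W × 7.67 h × 30 d = 4,970 Wh = 4.97 kWh
dehumidifier: 458 W × 3.09 h × 30 d = 42,457 Wh = 42.46 kWh
washing machine: 643.3 W × 14 h × 30 d = 270,186 Wh = 270.2 kWh
window air conditioner: 564 W × 13.9 h × 30 d = 235,188 Wh = 235.2 kWh
Total energy = 231.8 + 4.97 + 42.46 + 270.2 + 235.2 = 784.6 kWh
Cost = 784.6 kWh × $0.390 = $305.99

$305.99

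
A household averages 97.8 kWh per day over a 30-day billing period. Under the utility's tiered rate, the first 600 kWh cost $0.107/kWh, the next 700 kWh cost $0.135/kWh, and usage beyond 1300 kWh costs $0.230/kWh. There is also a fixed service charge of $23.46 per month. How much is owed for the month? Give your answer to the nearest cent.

Usage = 97.8 kWh/day × 30 days = 2934 kWh
First 600 kWh × $0.107 = $64.20
Next 700 kWh × $0.135 = $94.50
Remaining 1634 kWh × $0.230 = $375.82
Energy charge = $534.52; + service $23.46 = $557.98

$557.98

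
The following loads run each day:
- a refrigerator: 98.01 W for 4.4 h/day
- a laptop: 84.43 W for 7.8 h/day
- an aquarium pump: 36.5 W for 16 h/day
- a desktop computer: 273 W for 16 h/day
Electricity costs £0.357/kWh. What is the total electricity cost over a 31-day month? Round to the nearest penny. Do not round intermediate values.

£66.86

refrigerator: 98.01 W × 4.4 h × 31 d = 13,369 Wh = 13.37 kWh
laptop: 84.43 W × 7.8 h × 31 d = 20,415 Wh = 20.42 kWh
aquarium pump: 36.5 W × 16 h × 31 d = 18,104 Wh = 18.1 kWh
desktop computer: 273 W × 16 h × 31 d = 135,408 Wh = 135.4 kWh
Total energy = 13.37 + 20.42 + 18.1 + 135.4 = 187.3 kWh
Cost = 187.3 kWh × £0.357 = £66.86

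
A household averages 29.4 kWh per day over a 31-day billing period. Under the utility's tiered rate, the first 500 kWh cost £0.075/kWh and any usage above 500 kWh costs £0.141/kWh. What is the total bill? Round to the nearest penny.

Usage = 29.4 kWh/day × 31 days = 911.4 kWh
First 500 kWh × £0.075 = £37.50
Remaining 411.4 kWh × £0.141 = £58.01
Total = £95.51

£95.51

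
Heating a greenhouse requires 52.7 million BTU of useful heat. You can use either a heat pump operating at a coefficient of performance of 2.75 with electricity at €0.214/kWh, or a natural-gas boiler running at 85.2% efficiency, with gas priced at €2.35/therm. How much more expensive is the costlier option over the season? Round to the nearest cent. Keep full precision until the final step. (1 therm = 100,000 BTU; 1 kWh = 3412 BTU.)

Heat load = 52.7 × 10⁶ BTU = 52,700,000 BTU
Gas: input = 52,700,000 / 0.852 = 61,854,460 BTU = 618.5 therm → 618.5 × €2.35 = €1,453.58
Heat pump: 52,700,000 BTU / 3412 = 15,450 kWh heat; / 2.75 = 5,617 kWh in → × €0.214 = €1,201.94
Difference = |€1,453.58 − €1,201.94| = €251.64

€251.64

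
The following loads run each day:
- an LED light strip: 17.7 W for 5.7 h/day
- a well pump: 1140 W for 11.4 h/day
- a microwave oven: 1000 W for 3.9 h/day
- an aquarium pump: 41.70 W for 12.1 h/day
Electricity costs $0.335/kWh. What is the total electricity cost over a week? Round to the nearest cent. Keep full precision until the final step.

LED light strip: 17.7 W × 5.7 h × 7 d = 706 Wh = 0.7062 kWh
well pump: 1140 W × 11.4 h × 7 d = 90,972 Wh = 90.97 kWh
microwave oven: 1000 W × 3.9 h × 7 d = 27,300 Wh = 27.3 kWh
aquarium pump: 41.70 W × 12.1 h × 7 d = 3,532 Wh = 3.532 kWh
Total energy = 0.7062 + 90.97 + 27.3 + 3.532 = 122.5 kWh
Cost = 122.5 kWh × $0.335 = $41.04

$41.04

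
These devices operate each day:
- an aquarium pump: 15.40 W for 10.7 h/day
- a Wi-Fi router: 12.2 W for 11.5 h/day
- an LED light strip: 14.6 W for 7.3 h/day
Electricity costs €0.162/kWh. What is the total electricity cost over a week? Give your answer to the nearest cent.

aquarium pump: 15.40 W × 10.7 h × 7 d = 1,153 Wh = 1.153 kWh
Wi-Fi router: 12.2 W × 11.5 h × 7 d = 982 Wh = 0.9821 kWh
LED light strip: 14.6 W × 7.3 h × 7 d = 746 Wh = 0.7461 kWh
Total energy = 1.153 + 0.9821 + 0.7461 = 2.882 kWh
Cost = 2.882 kWh × €0.162 = €0.47

€0.47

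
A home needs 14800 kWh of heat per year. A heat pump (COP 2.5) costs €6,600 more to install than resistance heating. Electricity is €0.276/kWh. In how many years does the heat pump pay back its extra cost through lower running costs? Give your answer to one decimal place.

Resistance: 14800 kWh × €0.276 = €4,084.80/yr
Heat pump: 14800 / 2.5 = 5920 kWh in → × €0.276 = €1,633.92/yr
Annual savings = €2,450.88
Payback = €6,600 / €2,450.88 = 2.69 years

2.7 years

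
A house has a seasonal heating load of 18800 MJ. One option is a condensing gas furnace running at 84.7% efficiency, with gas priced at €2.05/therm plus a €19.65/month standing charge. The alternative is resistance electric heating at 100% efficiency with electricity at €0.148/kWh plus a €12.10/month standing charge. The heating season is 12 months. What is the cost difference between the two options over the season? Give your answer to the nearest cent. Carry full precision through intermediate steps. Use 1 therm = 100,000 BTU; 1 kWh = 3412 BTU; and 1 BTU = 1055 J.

Heat load = 18800 MJ = 18,800,000,000 J / 1055 = 17,819,905 BTU
Gas: input = 17,819,905 / 0.847 = 21,038,849 BTU = 210.4 therm → 210.4 × €2.05 = €431.30; + 12 × €19.65 standing = €667.10
Electric: 17,819,905 BTU / 3412 = 5,223 kWh → × €0.148 = €772.96; + 12 × €12.10 standing = €918.16
Difference = |€667.10 − €918.16| = €251.07

€251.07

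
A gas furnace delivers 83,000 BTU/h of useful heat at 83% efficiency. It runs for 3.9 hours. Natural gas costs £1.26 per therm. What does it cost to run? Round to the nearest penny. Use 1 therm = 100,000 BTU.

Heat delivered = 83,000 BTU/h × 3.9 h = 323,700 BTU
Gas input = 323,700 / 0.83 = 390,000 BTU
= 390,000 / 100,000 = 3.9 therm
Cost = 3.9 × £1.26/therm = £4.91

£4.91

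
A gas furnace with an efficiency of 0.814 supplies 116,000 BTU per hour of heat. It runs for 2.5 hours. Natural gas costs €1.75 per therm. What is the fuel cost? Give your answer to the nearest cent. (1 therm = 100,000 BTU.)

€6.23

Heat delivered = 116,000 BTU/h × 2.5 h = 290,000 BTU
Gas input = 290,000 / 0.814 = 356,265 BTU
= 356,265 / 100,000 = 3.563 therm
Cost = 3.563 × €1.75/therm = €6.23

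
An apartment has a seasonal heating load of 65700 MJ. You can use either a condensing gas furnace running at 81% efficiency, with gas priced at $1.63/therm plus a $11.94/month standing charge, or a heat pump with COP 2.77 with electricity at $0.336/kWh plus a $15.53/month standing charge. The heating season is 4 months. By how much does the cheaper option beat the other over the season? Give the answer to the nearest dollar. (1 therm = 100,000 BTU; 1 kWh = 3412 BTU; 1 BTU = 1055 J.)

Heat load = 65700 MJ = 65,700,000,000 J / 1055 = 62,274,882 BTU
Gas: input = 62,274,882 / 0.810 = 76,882,570 BTU = 768.8 therm → 768.8 × $1.63 = $1,253.19; + 4 × $11.94 standing = $1,300.95
Heat pump: 62,274,882 BTU / 3412 = 18,250 kWh heat; / 2.77 = 6,589 kWh in → × $0.336 = $2,213.93; + 4 × $15.53 standing = $2,276.05
Difference = |$1,300.95 − $2,276.05| = $975.10 ≈ $975

$975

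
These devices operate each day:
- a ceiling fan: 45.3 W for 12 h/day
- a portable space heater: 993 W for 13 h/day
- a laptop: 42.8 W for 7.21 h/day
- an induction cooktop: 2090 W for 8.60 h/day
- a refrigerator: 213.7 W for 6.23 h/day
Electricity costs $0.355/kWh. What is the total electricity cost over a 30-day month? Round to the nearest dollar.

$352

ceiling fan: 45.3 W × 12 h × 30 d = 16,308 Wh = 16.31 kWh
portable space heater: 993 W × 13 h × 30 d = 387,270 Wh = 387.3 kWh
laptop: 42.8 W × 7.21 h × 30 d = 9,258 Wh = 9.258 kWh
induction cooktop: 2090 W × 8.60 h × 30 d = 539,220 Wh = 539.2 kWh
refrigerator: 213.7 W × 6.23 h × 30 d = 39,941 Wh = 39.94 kWh
Total energy = 16.31 + 387.3 + 9.258 + 539.2 + 39.94 = 992 kWh
Cost = 992 kWh × $0.355 = $352.16 ≈ $352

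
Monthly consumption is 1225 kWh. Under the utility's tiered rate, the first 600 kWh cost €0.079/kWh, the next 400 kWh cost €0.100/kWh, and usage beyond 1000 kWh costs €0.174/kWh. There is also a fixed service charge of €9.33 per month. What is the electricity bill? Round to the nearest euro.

€136

First 600 kWh × €0.079 = €47.40
Next 400 kWh × €0.100 = €40.00
Remaining 225 kWh × €0.174 = €39.15
Energy charge = €126.55; + service €9.33 = €135.88 ≈ €136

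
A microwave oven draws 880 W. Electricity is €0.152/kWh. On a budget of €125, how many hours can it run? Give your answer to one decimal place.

934.5 h

Energy budget = €125 / €0.152 per kWh = 822.4 kWh = 822,368 Wh
Runtime = 822,368 Wh / 880 W = 934.5 h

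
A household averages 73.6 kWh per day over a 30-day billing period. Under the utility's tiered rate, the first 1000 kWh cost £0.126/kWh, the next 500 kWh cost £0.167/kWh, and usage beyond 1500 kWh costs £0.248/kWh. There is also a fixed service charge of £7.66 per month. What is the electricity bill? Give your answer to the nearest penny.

£392.74

Usage = 73.6 kWh/day × 30 days = 2208 kWh
First 1000 kWh × £0.126 = £126.00
Next 500 kWh × £0.167 = £83.50
Remaining 708 kWh × £0.248 = £175.58
Energy charge = £385.08; + service £7.66 = £392.74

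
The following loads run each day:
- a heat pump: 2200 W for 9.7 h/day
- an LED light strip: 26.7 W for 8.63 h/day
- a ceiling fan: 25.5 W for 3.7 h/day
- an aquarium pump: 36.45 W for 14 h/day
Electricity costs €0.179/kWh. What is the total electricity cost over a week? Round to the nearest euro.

€28

heat pump: 2200 W × 9.7 h × 7 d = 149,380 Wh = 149.4 kWh
LED light strip: 26.7 W × 8.63 h × 7 d = 1,613 Wh = 1.613 kWh
ceiling fan: 25.5 W × 3.7 h × 7 d = 660 Wh = 0.6605 kWh
aquarium pump: 36.45 W × 14 h × 7 d = 3,572 Wh = 3.572 kWh
Total energy = 149.4 + 1.613 + 0.6605 + 3.572 = 155.2 kWh
Cost = 155.2 kWh × €0.179 = €27.79 ≈ €28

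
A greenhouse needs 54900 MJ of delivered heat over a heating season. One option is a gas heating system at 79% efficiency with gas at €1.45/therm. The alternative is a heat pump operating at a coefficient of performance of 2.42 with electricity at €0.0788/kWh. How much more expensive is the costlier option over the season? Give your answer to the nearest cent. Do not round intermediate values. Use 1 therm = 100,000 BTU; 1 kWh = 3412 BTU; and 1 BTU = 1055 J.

€458.51

Heat load = 54900 MJ = 54,900,000,000 J / 1055 = 52,037,915 BTU
Gas: input = 52,037,915 / 0.79 = 65,870,778 BTU = 658.7 therm → 658.7 × €1.45 = €955.13
Heat pump: 52,037,915 BTU / 3412 = 15,250 kWh heat; / 2.42 = 6,302 kWh in → × €0.0788 = €496.62
Difference = |€955.13 − €496.62| = €458.51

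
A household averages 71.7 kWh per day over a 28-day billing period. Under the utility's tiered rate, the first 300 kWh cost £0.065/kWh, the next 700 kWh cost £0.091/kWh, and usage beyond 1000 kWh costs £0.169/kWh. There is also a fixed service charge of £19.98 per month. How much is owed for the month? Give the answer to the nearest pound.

Usage = 71.7 kWh/day × 28 days = 2007.6 kWh
First 300 kWh × £0.065 = £19.50
Next 700 kWh × £0.091 = £63.70
Remaining 1007.6 kWh × £0.169 = £170.28
Energy charge = £253.48; + service £19.98 = £273.46 ≈ £273

£273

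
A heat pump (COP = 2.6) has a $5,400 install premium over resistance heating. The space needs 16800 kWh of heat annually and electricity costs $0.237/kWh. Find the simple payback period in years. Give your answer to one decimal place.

Resistance: 16800 kWh × $0.237 = $3,981.60/yr
Heat pump: 16800 / 2.6 = 6462 kWh in → × $0.237 = $1,531.38/yr
Annual savings = $2,450.22
Payback = $5,400 / $2,450.22 = 2.2 years

2.2 years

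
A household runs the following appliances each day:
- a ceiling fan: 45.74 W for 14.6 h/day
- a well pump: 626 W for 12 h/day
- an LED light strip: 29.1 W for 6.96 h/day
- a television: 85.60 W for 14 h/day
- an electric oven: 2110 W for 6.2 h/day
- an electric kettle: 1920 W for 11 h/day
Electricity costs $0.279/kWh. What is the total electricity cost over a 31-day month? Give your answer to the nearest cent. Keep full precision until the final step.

$378.68

ceiling fan: 45.74 W × 14.6 h × 31 d = 20,702 Wh = 20.7 kWh
well pump: 626 W × 12 h × 31 d = 232,872 Wh = 232.9 kWh
LED light strip: 29.1 W × 6.96 h × 31 d = 6,279 Wh = 6.279 kWh
television: 85.60 W × 14 h × 31 d = 37,150 Wh = 37.15 kWh
electric oven: 2110 W × 6.2 h × 31 d = 405,542 Wh = 405.5 kWh
electric kettle: 1920 W × 11 h × 31 d = 654,720 Wh = 654.7 kWh
Total energy = 20.7 + 232.9 + 6.279 + 37.15 + 405.5 + 654.7 = 1,357 kWh
Cost = 1,357 kWh × $0.279 = $378.68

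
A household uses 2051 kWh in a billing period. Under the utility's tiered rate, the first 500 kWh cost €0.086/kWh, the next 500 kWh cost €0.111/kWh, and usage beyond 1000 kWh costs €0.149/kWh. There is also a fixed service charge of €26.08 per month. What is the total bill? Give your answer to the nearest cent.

First 500 kWh × €0.086 = €43.00
Next 500 kWh × €0.111 = €55.50
Remaining 1051 kWh × €0.149 = €156.60
Energy charge = €255.10; + service €26.08 = €281.18

€281.18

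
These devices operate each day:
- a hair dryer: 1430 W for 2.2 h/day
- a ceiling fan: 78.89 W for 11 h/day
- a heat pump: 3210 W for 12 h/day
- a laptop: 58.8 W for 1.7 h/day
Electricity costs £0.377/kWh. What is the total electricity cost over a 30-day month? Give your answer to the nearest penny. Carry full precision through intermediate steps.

£482.19

hair dryer: 1430 W × 2.2 h × 30 d = 94,380 Wh = 94.38 kWh
ceiling fan: 78.89 W × 11 h × 30 d = 26,034 Wh = 26.03 kWh
heat pump: 3210 W × 12 h × 30 d = 1,155,600 Wh = 1,156 kWh
laptop: 58.8 W × 1.7 h × 30 d = 2,999 Wh = 2.999 kWh
Total energy = 94.38 + 26.03 + 1,156 + 2.999 = 1,279 kWh
Cost = 1,279 kWh × £0.377 = £482.19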